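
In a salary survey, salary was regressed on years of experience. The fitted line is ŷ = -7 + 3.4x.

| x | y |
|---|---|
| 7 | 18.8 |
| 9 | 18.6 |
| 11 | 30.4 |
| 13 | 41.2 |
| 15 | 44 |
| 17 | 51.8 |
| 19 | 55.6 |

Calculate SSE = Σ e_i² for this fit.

x=7: ŷ = -7 + 3.4·7 = 16.8; e = 18.8 − 16.8 = 2
x=9: ŷ = -7 + 3.4·9 = 23.6; e = 18.6 − 23.6 = -5
x=11: ŷ = -7 + 3.4·11 = 30.4; e = 30.4 − 30.4 = 0
x=13: ŷ = -7 + 3.4·13 = 37.2; e = 41.2 − 37.2 = 4
x=15: ŷ = -7 + 3.4·15 = 44; e = 44 − 44 = 0
x=17: ŷ = -7 + 3.4·17 = 50.8; e = 51.8 − 50.8 = 1
x=19: ŷ = -7 + 3.4·19 = 57.6; e = 55.6 − 57.6 = -2
SSE = 4 + 25 + 0 + 16 + 0 + 1 + 4 = 50

SSE = 50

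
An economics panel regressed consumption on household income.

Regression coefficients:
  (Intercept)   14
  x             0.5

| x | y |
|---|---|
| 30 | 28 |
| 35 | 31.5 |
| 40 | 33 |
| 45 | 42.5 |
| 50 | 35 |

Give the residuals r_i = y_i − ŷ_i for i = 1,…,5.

-1, 0, -1, 6, -4

x=30: ŷ = 14 + 0.5·30 = 29; r = 28 − 29 = -1
x=35: ŷ = 14 + 0.5·35 = 31.5; r = 31.5 − 31.5 = 0
x=40: ŷ = 14 + 0.5·40 = 34; r = 33 − 34 = -1
x=45: ŷ = 14 + 0.5·45 = 36.5; r = 42.5 − 36.5 = 6
x=50: ŷ = 14 + 0.5·50 = 39; r = 35 − 39 = -4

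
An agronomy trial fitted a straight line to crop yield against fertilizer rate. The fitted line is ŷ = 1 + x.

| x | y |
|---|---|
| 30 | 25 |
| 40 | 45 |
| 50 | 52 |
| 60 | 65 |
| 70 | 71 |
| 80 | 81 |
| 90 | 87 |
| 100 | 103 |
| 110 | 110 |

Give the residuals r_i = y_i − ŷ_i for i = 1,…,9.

x=30: ŷ = 1 + 30 = 31; r = 25 − 31 = -6
x=40: ŷ = 1 + 40 = 41; r = 45 − 41 = 4
x=50: ŷ = 1 + 50 = 51; r = 52 − 51 = 1
x=60: ŷ = 1 + 60 = 61; r = 65 − 61 = 4
x=70: ŷ = 1 + 70 = 71; r = 71 − 71 = 0
x=80: ŷ = 1 + 80 = 81; r = 81 − 81 = 0
x=90: ŷ = 1 + 90 = 91; r = 87 − 91 = -4
x=100: ŷ = 1 + 100 = 101; r = 103 − 101 = 2
x=110: ŷ = 1 + 110 = 111; r = 110 − 111 = -1

-6, 4, 1, 4, 0, 0, -4, 2, -1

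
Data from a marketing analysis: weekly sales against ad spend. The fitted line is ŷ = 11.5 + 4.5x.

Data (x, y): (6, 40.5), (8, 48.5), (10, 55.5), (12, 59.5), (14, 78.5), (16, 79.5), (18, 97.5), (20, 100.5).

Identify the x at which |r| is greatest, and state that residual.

x=6: ŷ = 11.5 + 4.5·6 = 38.5; r = 40.5 − 38.5 = 2
x=8: ŷ = 11.5 + 4.5·8 = 47.5; r = 48.5 − 47.5 = 1
x=10: ŷ = 11.5 + 4.5·10 = 56.5; r = 55.5 − 56.5 = -1
x=12: ŷ = 11.5 + 4.5·12 = 65.5; r = 59.5 − 65.5 = -6
x=14: ŷ = 11.5 + 4.5·14 = 74.5; r = 78.5 − 74.5 = 4
x=16: ŷ = 11.5 + 4.5·16 = 83.5; r = 79.5 − 83.5 = -4
x=18: ŷ = 11.5 + 4.5·18 = 92.5; r = 97.5 − 92.5 = 5
x=20: ŷ = 11.5 + 4.5·20 = 101.5; r = 100.5 − 101.5 = -1
Largest |r| is 6 at x = 12, residual -6.

x = 12, r = -6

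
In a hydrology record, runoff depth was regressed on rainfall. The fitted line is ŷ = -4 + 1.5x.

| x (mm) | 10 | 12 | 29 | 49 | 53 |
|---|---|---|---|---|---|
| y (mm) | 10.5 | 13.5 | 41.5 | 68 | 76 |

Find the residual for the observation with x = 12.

ŷ = -4 + 1.5·12 = 14
r = 13.5 − 14 = -0.5

r = -0.5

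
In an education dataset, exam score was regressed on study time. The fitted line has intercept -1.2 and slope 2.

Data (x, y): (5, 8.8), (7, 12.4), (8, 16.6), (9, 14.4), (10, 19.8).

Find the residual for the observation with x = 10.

ŷ = -1.2 + 2·10 = 18.8
r = 19.8 − 18.8 = 1

r = 1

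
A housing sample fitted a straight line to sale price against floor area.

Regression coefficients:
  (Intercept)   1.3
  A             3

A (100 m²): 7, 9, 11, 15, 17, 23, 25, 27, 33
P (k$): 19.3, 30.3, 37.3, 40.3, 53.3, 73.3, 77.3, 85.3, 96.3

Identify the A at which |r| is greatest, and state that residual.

A = 15, r = -6

A=7: P̂ = 1.3 + 3·7 = 22.3; r = 19.3 − 22.3 = -3
A=9: P̂ = 1.3 + 3·9 = 28.3; r = 30.3 − 28.3 = 2
A=11: P̂ = 1.3 + 3·11 = 34.3; r = 37.3 − 34.3 = 3
A=15: P̂ = 1.3 + 3·15 = 46.3; r = 40.3 − 46.3 = -6
A=17: P̂ = 1.3 + 3·17 = 52.3; r = 53.3 − 52.3 = 1
A=23: P̂ = 1.3 + 3·23 = 70.3; r = 73.3 − 70.3 = 3
A=25: P̂ = 1.3 + 3·25 = 76.3; r = 77.3 − 76.3 = 1
A=27: P̂ = 1.3 + 3·27 = 82.3; r = 85.3 − 82.3 = 3
A=33: P̂ = 1.3 + 3·33 = 100.3; r = 96.3 − 100.3 = -4
Largest |r| is 6 at A = 15, residual -6.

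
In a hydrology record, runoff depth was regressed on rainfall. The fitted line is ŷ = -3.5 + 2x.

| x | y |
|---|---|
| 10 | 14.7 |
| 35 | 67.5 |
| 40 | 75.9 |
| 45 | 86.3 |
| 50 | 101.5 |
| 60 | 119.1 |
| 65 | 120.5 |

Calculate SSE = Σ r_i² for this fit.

x=10: ŷ = -3.5 + 2·10 = 16.5; r = 14.7 − 16.5 = -1.8
x=35: ŷ = -3.5 + 2·35 = 66.5; r = 67.5 − 66.5 = 1
x=40: ŷ = -3.5 + 2·40 = 76.5; r = 75.9 − 76.5 = -0.6
x=45: ŷ = -3.5 + 2·45 = 86.5; r = 86.3 − 86.5 = -0.2
x=50: ŷ = -3.5 + 2·50 = 96.5; r = 101.5 − 96.5 = 5
x=60: ŷ = -3.5 + 2·60 = 116.5; r = 119.1 − 116.5 = 2.6
x=65: ŷ = -3.5 + 2·65 = 126.5; r = 120.5 − 126.5 = -6
SSE = 3.24 + 1 + 0.36 + 0.04 + 25 + 6.76 + 36 = 72.4

SSE = 72.4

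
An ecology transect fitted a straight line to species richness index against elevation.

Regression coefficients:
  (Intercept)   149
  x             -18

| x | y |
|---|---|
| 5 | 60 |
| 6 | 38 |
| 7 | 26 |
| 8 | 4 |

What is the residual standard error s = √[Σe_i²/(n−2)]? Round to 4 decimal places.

x=5: ŷ = 149 − 18·5 = 59; e = 60 − 59 = 1
x=6: ŷ = 149 − 18·6 = 41; e = 38 − 41 = -3
x=7: ŷ = 149 − 18·7 = 23; e = 26 − 23 = 3
x=8: ŷ = 149 − 18·8 = 5; e = 4 − 5 = -1
SSE = 1 + 9 + 9 + 1 = 20
s = √(20/2) = √10 ≈ 3.1623

s = 3.1623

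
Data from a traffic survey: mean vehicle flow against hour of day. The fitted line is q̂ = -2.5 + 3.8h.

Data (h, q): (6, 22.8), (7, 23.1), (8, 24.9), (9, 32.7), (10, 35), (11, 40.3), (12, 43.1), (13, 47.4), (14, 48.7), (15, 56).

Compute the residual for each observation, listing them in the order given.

h=6: q̂ = -2.5 + 3.8·6 = 20.3; e = 22.8 − 20.3 = 2.5
h=7: q̂ = -2.5 + 3.8·7 = 24.1; e = 23.1 − 24.1 = -1
h=8: q̂ = -2.5 + 3.8·8 = 27.9; e = 24.9 − 27.9 = -3
h=9: q̂ = -2.5 + 3.8·9 = 31.7; e = 32.7 − 31.7 = 1
h=10: q̂ = -2.5 + 3.8·10 = 35.5; e = 35 − 35.5 = -0.5
h=11: q̂ = -2.5 + 3.8·11 = 39.3; e = 40.3 − 39.3 = 1
h=12: q̂ = -2.5 + 3.8·12 = 43.1; e = 43.1 − 43.1 = 0
h=13: q̂ = -2.5 + 3.8·13 = 46.9; e = 47.4 − 46.9 = 0.5
h=14: q̂ = -2.5 + 3.8·14 = 50.7; e = 48.7 − 50.7 = -2
h=15: q̂ = -2.5 + 3.8·15 = 54.5; e = 56 − 54.5 = 1.5

2.5, -1, -3, 1, -0.5, 1, 0, 0.5, -2, 1.5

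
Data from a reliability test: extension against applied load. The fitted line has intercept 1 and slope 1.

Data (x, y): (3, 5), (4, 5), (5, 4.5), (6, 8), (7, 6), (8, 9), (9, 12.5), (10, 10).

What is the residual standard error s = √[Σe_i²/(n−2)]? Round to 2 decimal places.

s = 1.61

x=3: ŷ = 1 + 3 = 4; e = 5 − 4 = 1
x=4: ŷ = 1 + 4 = 5; e = 5 − 5 = 0
x=5: ŷ = 1 + 5 = 6; e = 4.5 − 6 = -1.5
x=6: ŷ = 1 + 6 = 7; e = 8 − 7 = 1
x=7: ŷ = 1 + 7 = 8; e = 6 − 8 = -2
x=8: ŷ = 1 + 8 = 9; e = 9 − 9 = 0
x=9: ŷ = 1 + 9 = 10; e = 12.5 − 10 = 2.5
x=10: ŷ = 1 + 10 = 11; e = 10 − 11 = -1
SSE = 1 + 0 + 2.25 + 1 + 4 + 0 + 6.25 + 1 = 15.5
s = √(15.5/6) = √2.58333 ≈ 1.61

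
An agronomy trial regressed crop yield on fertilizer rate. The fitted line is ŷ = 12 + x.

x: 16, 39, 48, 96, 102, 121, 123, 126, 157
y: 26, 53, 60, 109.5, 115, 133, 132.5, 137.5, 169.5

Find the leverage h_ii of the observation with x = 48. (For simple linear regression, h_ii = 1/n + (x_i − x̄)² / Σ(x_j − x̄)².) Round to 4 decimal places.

x̄ = (16 + 39 + 48 + 96 + 102 + 121 + 123 + 126 + 157)/9 = 92
Σ(x − x̄)² = 5776 + 2809 + 1936 + 16 + 100 + 841 + 961 + 1156 + 4225 = 17820
h = 1/9 + (-44)²/17820 = 0.111111 + 0.108642 = 0.2198

h = 0.2198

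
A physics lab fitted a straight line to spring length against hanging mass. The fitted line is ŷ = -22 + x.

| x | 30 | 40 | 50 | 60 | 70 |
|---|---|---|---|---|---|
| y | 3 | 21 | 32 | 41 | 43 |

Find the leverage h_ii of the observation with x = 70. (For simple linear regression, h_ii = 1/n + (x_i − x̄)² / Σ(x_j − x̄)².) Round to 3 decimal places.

x̄ = (30 + 40 + 50 + 60 + 70)/5 = 50
Σ(x − x̄)² = 400 + 100 + 0 + 100 + 400 = 1000
h = 1/5 + (20)²/1000 = 0.2 + 0.4 = 0.600

h = 0.600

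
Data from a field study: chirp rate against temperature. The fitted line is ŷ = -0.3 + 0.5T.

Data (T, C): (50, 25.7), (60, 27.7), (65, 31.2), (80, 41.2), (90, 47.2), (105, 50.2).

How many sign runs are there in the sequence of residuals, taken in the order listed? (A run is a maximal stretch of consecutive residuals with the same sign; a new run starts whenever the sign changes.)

4 runs

T=50: ŷ = -0.3 + 0.5·50 = 24.7; e = 25.7 − 24.7 = 1
T=60: ŷ = -0.3 + 0.5·60 = 29.7; e = 27.7 − 29.7 = -2
T=65: ŷ = -0.3 + 0.5·65 = 32.2; e = 31.2 − 32.2 = -1
T=80: ŷ = -0.3 + 0.5·80 = 39.7; e = 41.2 − 39.7 = 1.5
T=90: ŷ = -0.3 + 0.5·90 = 44.7; e = 47.2 − 44.7 = 2.5
T=105: ŷ = -0.3 + 0.5·105 = 52.2; e = 50.2 − 52.2 = -2
Signs: + − − + + −
Runs: +×1, −×2, +×2, −×1 → 4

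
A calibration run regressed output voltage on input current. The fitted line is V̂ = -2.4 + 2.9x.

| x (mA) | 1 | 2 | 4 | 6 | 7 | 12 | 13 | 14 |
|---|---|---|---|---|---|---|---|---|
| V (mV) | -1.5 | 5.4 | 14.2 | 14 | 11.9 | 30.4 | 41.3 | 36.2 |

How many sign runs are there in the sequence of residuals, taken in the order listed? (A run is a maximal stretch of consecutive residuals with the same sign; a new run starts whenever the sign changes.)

x=1: V̂ = -2.4 + 2.9·1 = 0.5; r = -1.5 − 0.5 = -2
x=2: V̂ = -2.4 + 2.9·2 = 3.4; r = 5.4 − 3.4 = 2
x=4: V̂ = -2.4 + 2.9·4 = 9.2; r = 14.2 − 9.2 = 5
x=6: V̂ = -2.4 + 2.9·6 = 15; r = 14 − 15 = -1
x=7: V̂ = -2.4 + 2.9·7 = 17.9; r = 11.9 − 17.9 = -6
x=12: V̂ = -2.4 + 2.9·12 = 32.4; r = 30.4 − 32.4 = -2
x=13: V̂ = -2.4 + 2.9·13 = 35.3; r = 41.3 − 35.3 = 6
x=14: V̂ = -2.4 + 2.9·14 = 38.2; r = 36.2 − 38.2 = -2
Signs: − + + − − − + −
Runs: −×1, +×2, −×3, +×1, −×1 → 5

5 runs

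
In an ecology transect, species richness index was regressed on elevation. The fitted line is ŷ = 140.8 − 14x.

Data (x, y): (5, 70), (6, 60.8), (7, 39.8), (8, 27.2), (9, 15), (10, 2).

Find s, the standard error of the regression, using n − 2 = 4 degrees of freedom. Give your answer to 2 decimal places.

x=5: ŷ = 140.8 − 14·5 = 70.8; r = 70 − 70.8 = -0.8
x=6: ŷ = 140.8 − 14·6 = 56.8; r = 60.8 − 56.8 = 4
x=7: ŷ = 140.8 − 14·7 = 42.8; r = 39.8 − 42.8 = -3
x=8: ŷ = 140.8 − 14·8 = 28.8; r = 27.2 − 28.8 = -1.6
x=9: ŷ = 140.8 − 14·9 = 14.8; r = 15 − 14.8 = 0.2
x=10: ŷ = 140.8 − 14·10 = 0.8; r = 2 − 0.8 = 1.2
SSE = 0.64 + 16 + 9 + 2.56 + 0.04 + 1.44 = 29.68
s = √(29.68/4) = √7.42 ≈ 2.72

s = 2.72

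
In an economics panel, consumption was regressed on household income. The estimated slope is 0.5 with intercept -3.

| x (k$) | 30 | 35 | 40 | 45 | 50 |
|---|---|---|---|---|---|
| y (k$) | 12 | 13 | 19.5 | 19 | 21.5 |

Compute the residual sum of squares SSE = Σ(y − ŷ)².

x=30: ŷ = -3 + 0.5·30 = 12; e = 12 − 12 = 0
x=35: ŷ = -3 + 0.5·35 = 14.5; e = 13 − 14.5 = -1.5
x=40: ŷ = -3 + 0.5·40 = 17; e = 19.5 − 17 = 2.5
x=45: ŷ = -3 + 0.5·45 = 19.5; e = 19 − 19.5 = -0.5
x=50: ŷ = -3 + 0.5·50 = 22; e = 21.5 − 22 = -0.5
SSE = 0 + 2.25 + 6.25 + 0.25 + 0.25 = 9

SSE = 9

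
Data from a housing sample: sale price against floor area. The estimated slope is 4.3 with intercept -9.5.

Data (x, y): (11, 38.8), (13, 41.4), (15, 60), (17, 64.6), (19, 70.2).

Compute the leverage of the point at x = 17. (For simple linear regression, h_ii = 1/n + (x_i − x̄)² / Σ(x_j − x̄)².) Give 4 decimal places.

x̄ = (11 + 13 + 15 + 17 + 19)/5 = 15
Σ(x − x̄)² = 16 + 4 + 0 + 4 + 16 = 40
h = 1/5 + (2)²/40 = 0.2 + 0.1 = 0.3000

h = 0.3000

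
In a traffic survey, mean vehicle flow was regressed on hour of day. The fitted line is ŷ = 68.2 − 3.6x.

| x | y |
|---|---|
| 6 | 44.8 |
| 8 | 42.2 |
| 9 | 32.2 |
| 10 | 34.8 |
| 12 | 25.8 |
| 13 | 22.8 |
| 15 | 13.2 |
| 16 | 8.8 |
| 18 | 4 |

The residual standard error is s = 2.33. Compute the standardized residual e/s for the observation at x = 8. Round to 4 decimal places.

ŷ = 68.2 − 3.6·8 = 39.4
e = 42.2 − 39.4 = 2.8
e/s = 2.8 / 2.33 = 1.2017

1.2017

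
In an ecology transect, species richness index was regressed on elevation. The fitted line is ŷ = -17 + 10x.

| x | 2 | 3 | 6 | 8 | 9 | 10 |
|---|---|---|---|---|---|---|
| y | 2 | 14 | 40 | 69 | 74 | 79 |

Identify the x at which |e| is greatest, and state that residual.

x = 8, e = 6

x=2: ŷ = -17 + 10·2 = 3; e = 2 − 3 = -1
x=3: ŷ = -17 + 10·3 = 13; e = 14 − 13 = 1
x=6: ŷ = -17 + 10·6 = 43; e = 40 − 43 = -3
x=8: ŷ = -17 + 10·8 = 63; e = 69 − 63 = 6
x=9: ŷ = -17 + 10·9 = 73; e = 74 − 73 = 1
x=10: ŷ = -17 + 10·10 = 83; e = 79 − 83 = -4
Largest |e| is 6 at x = 8, residual 6.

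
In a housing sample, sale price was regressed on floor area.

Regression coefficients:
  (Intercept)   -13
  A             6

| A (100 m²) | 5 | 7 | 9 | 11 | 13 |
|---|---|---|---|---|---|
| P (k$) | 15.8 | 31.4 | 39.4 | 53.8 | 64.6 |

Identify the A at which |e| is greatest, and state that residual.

A=5: P̂ = -13 + 6·5 = 17; e = 15.8 − 17 = -1.2
A=7: P̂ = -13 + 6·7 = 29; e = 31.4 − 29 = 2.4
A=9: P̂ = -13 + 6·9 = 41; e = 39.4 − 41 = -1.6
A=11: P̂ = -13 + 6·11 = 53; e = 53.8 − 53 = 0.8
A=13: P̂ = -13 + 6·13 = 65; e = 64.6 − 65 = -0.4
Largest |e| is 2.4 at A = 7, residual 2.4.

A = 7, e = 2.4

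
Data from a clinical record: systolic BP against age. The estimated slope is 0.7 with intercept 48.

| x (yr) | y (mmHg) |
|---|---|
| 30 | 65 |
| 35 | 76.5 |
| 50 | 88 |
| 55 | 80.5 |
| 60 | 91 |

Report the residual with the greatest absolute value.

x=30: ŷ = 48 + 0.7·30 = 69; r = 65 − 69 = -4
x=35: ŷ = 48 + 0.7·35 = 72.5; r = 76.5 − 72.5 = 4
x=50: ŷ = 48 + 0.7·50 = 83; r = 88 − 83 = 5
x=55: ŷ = 48 + 0.7·55 = 86.5; r = 80.5 − 86.5 = -6
x=60: ŷ = 48 + 0.7·60 = 90; r = 91 − 90 = 1
Largest |r| is 6 at x = 55, residual -6.

r = -6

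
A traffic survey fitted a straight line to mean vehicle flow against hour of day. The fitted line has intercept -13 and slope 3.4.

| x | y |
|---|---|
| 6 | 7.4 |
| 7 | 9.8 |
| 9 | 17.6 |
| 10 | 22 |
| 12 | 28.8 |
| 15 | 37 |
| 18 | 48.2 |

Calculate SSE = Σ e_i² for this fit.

x=6: ŷ = -13 + 3.4·6 = 7.4; e = 7.4 − 7.4 = 0
x=7: ŷ = -13 + 3.4·7 = 10.8; e = 9.8 − 10.8 = -1
x=9: ŷ = -13 + 3.4·9 = 17.6; e = 17.6 − 17.6 = 0
x=10: ŷ = -13 + 3.4·10 = 21; e = 22 − 21 = 1
x=12: ŷ = -13 + 3.4·12 = 27.8; e = 28.8 − 27.8 = 1
x=15: ŷ = -13 + 3.4·15 = 38; e = 37 − 38 = -1
x=18: ŷ = -13 + 3.4·18 = 48.2; e = 48.2 − 48.2 = 0
SSE = 0 + 1 + 0 + 1 + 1 + 1 + 0 = 4

SSE = 4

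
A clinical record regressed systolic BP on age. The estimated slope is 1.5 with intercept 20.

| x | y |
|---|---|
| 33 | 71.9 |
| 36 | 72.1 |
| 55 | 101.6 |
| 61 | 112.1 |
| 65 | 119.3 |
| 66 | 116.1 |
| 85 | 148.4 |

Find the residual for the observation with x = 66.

ŷ = 20 + 1.5·66 = 119
e = 116.1 − 119 = -2.9

e = -2.9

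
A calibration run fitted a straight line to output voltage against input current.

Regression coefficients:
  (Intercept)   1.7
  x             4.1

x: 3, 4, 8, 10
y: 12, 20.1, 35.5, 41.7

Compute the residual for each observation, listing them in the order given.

x=3: ŷ = 1.7 + 4.1·3 = 14; r = 12 − 14 = -2
x=4: ŷ = 1.7 + 4.1·4 = 18.1; r = 20.1 − 18.1 = 2
x=8: ŷ = 1.7 + 4.1·8 = 34.5; r = 35.5 − 34.5 = 1
x=10: ŷ = 1.7 + 4.1·10 = 42.7; r = 41.7 − 42.7 = -1

-2, 2, 1, -1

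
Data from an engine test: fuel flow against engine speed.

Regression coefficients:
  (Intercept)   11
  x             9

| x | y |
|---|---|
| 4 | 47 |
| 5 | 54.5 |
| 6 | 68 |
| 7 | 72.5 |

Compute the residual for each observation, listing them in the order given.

x=4: ŷ = 11 + 9·4 = 47; r = 47 − 47 = 0
x=5: ŷ = 11 + 9·5 = 56; r = 54.5 − 56 = -1.5
x=6: ŷ = 11 + 9·6 = 65; r = 68 − 65 = 3
x=7: ŷ = 11 + 9·7 = 74; r = 72.5 − 74 = -1.5

0, -1.5, 3, -1.5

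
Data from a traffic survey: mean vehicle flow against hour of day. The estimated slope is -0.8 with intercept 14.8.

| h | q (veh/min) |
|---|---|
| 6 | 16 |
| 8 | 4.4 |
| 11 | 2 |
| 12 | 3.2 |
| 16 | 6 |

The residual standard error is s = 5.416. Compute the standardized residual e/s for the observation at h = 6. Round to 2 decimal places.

ŷ = 14.8 − 0.8·6 = 10
e = 16 − 10 = 6
e/s = 6 / 5.416 = 1.11

1.11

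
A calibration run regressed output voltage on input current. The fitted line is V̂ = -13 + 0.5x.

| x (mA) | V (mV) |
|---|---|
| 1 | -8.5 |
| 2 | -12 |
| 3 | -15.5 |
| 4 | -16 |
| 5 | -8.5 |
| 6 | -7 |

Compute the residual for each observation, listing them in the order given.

4, 0, -4, -5, 2, 3

x=1: V̂ = -13 + 0.5·1 = -12.5; e = -8.5 − (-12.5) = 4
x=2: V̂ = -13 + 0.5·2 = -12; e = -12 − (-12) = 0
x=3: V̂ = -13 + 0.5·3 = -11.5; e = -15.5 − (-11.5) = -4
x=4: V̂ = -13 + 0.5·4 = -11; e = -16 − (-11) = -5
x=5: V̂ = -13 + 0.5·5 = -10.5; e = -8.5 − (-10.5) = 2
x=6: V̂ = -13 + 0.5·6 = -10; e = -7 − (-10) = 3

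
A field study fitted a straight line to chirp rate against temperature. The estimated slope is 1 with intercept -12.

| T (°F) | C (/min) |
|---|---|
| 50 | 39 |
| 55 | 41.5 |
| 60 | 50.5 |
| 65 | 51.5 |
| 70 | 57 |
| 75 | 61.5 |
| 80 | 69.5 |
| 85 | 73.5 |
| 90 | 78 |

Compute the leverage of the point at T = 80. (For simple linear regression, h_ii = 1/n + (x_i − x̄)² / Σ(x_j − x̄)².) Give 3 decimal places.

T̄ = (50 + 55 + 60 + 65 + 70 + 75 + 80 + 85 + 90)/9 = 70
Σ(T − T̄)² = 400 + 225 + 100 + 25 + 0 + 25 + 100 + 225 + 400 = 1500
h = 1/9 + (10)²/1500 = 0.111111 + 0.0666667 = 0.178

h = 0.178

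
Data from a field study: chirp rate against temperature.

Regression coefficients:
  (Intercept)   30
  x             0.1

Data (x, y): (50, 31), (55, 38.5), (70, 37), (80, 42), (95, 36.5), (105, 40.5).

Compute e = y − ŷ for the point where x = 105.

e = 0

ŷ = 30 + 0.1·105 = 40.5
e = 40.5 − 40.5 = 0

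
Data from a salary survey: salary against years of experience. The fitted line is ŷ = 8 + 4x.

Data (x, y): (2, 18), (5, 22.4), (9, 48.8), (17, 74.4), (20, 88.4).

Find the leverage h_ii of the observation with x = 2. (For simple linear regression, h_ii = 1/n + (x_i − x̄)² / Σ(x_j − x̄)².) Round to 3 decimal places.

x̄ = (2 + 5 + 9 + 17 + 20)/5 = 10.6
Σ(x − x̄)² = 73.96 + 31.36 + 2.56 + 40.96 + 88.36 = 237.2
h = 1/5 + (-8.6)²/237.2 = 0.2 + 0.311804 = 0.512

h = 0.512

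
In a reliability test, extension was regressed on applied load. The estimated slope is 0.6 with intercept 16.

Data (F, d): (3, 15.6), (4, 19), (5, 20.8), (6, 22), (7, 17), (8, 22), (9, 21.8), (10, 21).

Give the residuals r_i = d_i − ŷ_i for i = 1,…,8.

F=3: ŷ = 16 + 0.6·3 = 17.8; r = 15.6 − 17.8 = -2.2
F=4: ŷ = 16 + 0.6·4 = 18.4; r = 19 − 18.4 = 0.6
F=5: ŷ = 16 + 0.6·5 = 19; r = 20.8 − 19 = 1.8
F=6: ŷ = 16 + 0.6·6 = 19.6; r = 22 − 19.6 = 2.4
F=7: ŷ = 16 + 0.6·7 = 20.2; r = 17 − 20.2 = -3.2
F=8: ŷ = 16 + 0.6·8 = 20.8; r = 22 − 20.8 = 1.2
F=9: ŷ = 16 + 0.6·9 = 21.4; r = 21.8 − 21.4 = 0.4
F=10: ŷ = 16 + 0.6·10 = 22; r = 21 − 22 = -1

-2.2, 0.6, 1.8, 2.4, -3.2, 1.2, 0.4, -1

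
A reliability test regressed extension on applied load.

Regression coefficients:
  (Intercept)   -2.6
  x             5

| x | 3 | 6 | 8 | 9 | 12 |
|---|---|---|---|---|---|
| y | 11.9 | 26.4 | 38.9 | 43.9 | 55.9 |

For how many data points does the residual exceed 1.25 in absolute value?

3

x=3: ŷ = -2.6 + 5·3 = 12.4; e = 11.9 − 12.4 = -0.5
x=6: ŷ = -2.6 + 5·6 = 27.4; e = 26.4 − 27.4 = -1
x=8: ŷ = -2.6 + 5·8 = 37.4; e = 38.9 − 37.4 = 1.5
x=9: ŷ = -2.6 + 5·9 = 42.4; e = 43.9 − 42.4 = 1.5
x=12: ŷ = -2.6 + 5·12 = 57.4; e = 55.9 − 57.4 = -1.5
|e| > 1.25: x=8 (|e|=1.5), x=9 (|e|=1.5), x=12 (|e|=1.5) → 3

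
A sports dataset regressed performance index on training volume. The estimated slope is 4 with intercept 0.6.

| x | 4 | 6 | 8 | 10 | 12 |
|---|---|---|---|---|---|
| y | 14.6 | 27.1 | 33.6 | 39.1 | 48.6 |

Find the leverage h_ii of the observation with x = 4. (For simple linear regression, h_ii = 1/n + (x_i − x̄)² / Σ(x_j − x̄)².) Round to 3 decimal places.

x̄ = (4 + 6 + 8 + 10 + 12)/5 = 8
Σ(x − x̄)² = 16 + 4 + 0 + 4 + 16 = 40
h = 1/5 + (-4)²/40 = 0.2 + 0.4 = 0.600

h = 0.600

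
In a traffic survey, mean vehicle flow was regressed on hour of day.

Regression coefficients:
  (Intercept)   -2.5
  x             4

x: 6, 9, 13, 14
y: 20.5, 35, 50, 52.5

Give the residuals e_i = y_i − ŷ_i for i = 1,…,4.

-1, 1.5, 0.5, -1

x=6: ŷ = -2.5 + 4·6 = 21.5; e = 20.5 − 21.5 = -1
x=9: ŷ = -2.5 + 4·9 = 33.5; e = 35 − 33.5 = 1.5
x=13: ŷ = -2.5 + 4·13 = 49.5; e = 50 − 49.5 = 0.5
x=14: ŷ = -2.5 + 4·14 = 53.5; e = 52.5 − 53.5 = -1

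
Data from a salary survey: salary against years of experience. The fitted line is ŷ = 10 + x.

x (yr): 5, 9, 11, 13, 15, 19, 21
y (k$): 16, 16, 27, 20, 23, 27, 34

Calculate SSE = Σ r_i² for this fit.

x=5: ŷ = 10 + 5 = 15; r = 16 − 15 = 1
x=9: ŷ = 10 + 9 = 19; r = 16 − 19 = -3
x=11: ŷ = 10 + 11 = 21; r = 27 − 21 = 6
x=13: ŷ = 10 + 13 = 23; r = 20 − 23 = -3
x=15: ŷ = 10 + 15 = 25; r = 23 − 25 = -2
x=19: ŷ = 10 + 19 = 29; r = 27 − 29 = -2
x=21: ŷ = 10 + 21 = 31; r = 34 − 31 = 3
SSE = 1 + 9 + 36 + 9 + 4 + 4 + 9 = 72

SSE = 72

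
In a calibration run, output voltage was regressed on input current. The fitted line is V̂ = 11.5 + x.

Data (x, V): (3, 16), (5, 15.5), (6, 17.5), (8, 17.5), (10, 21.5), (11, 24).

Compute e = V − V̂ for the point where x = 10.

e = 0

V̂ = 11.5 + 10 = 21.5
e = 21.5 − 21.5 = 0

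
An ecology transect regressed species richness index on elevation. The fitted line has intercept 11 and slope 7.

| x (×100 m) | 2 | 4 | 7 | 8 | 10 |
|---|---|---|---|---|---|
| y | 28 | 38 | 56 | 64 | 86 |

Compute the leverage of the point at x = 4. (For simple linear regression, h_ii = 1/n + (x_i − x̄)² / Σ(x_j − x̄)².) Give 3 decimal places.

h = 0.319

x̄ = (2 + 4 + 7 + 8 + 10)/5 = 6.2
Σ(x − x̄)² = 17.64 + 4.84 + 0.64 + 3.24 + 14.44 = 40.8
h = 1/5 + (-2.2)²/40.8 = 0.2 + 0.118627 = 0.319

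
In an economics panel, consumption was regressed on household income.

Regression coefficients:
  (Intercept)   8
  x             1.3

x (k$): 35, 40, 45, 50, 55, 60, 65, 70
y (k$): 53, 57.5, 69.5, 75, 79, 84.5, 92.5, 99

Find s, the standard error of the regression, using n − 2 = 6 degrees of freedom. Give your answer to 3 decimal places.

x=35: ŷ = 8 + 1.3·35 = 53.5; e = 53 − 53.5 = -0.5
x=40: ŷ = 8 + 1.3·40 = 60; e = 57.5 − 60 = -2.5
x=45: ŷ = 8 + 1.3·45 = 66.5; e = 69.5 − 66.5 = 3
x=50: ŷ = 8 + 1.3·50 = 73; e = 75 − 73 = 2
x=55: ŷ = 8 + 1.3·55 = 79.5; e = 79 − 79.5 = -0.5
x=60: ŷ = 8 + 1.3·60 = 86; e = 84.5 − 86 = -1.5
x=65: ŷ = 8 + 1.3·65 = 92.5; e = 92.5 − 92.5 = 0
x=70: ŷ = 8 + 1.3·70 = 99; e = 99 − 99 = 0
SSE = 0.25 + 6.25 + 9 + 4 + 0.25 + 2.25 + 0 + 0 = 22
s = √(22/6) = √3.66667 ≈ 1.915

s = 1.915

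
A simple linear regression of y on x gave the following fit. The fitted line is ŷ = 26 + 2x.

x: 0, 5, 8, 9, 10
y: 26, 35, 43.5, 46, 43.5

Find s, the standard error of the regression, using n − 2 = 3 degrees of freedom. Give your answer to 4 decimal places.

x=0: ŷ = 26 + 2·0 = 26; e = 26 − 26 = 0
x=5: ŷ = 26 + 2·5 = 36; e = 35 − 36 = -1
x=8: ŷ = 26 + 2·8 = 42; e = 43.5 − 42 = 1.5
x=9: ŷ = 26 + 2·9 = 44; e = 46 − 44 = 2
x=10: ŷ = 26 + 2·10 = 46; e = 43.5 − 46 = -2.5
SSE = 0 + 1 + 2.25 + 4 + 6.25 = 13.5
s = √(13.5/3) = √4.5 ≈ 2.1213

s = 2.1213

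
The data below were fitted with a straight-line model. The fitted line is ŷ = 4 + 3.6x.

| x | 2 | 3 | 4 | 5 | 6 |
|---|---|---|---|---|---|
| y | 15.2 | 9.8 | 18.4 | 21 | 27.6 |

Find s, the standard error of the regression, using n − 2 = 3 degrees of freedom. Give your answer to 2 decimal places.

x=2: ŷ = 4 + 3.6·2 = 11.2; r = 15.2 − 11.2 = 4
x=3: ŷ = 4 + 3.6·3 = 14.8; r = 9.8 − 14.8 = -5
x=4: ŷ = 4 + 3.6·4 = 18.4; r = 18.4 − 18.4 = 0
x=5: ŷ = 4 + 3.6·5 = 22; r = 21 − 22 = -1
x=6: ŷ = 4 + 3.6·6 = 25.6; r = 27.6 − 25.6 = 2
SSE = 16 + 25 + 0 + 1 + 4 = 46
s = √(46/3) = √15.3333 ≈ 3.92

s = 3.92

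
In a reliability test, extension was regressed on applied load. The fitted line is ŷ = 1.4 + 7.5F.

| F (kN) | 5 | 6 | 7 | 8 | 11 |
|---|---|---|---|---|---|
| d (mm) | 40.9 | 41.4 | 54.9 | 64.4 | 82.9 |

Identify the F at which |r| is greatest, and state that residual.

F=5: ŷ = 1.4 + 7.5·5 = 38.9; r = 40.9 − 38.9 = 2
F=6: ŷ = 1.4 + 7.5·6 = 46.4; r = 41.4 − 46.4 = -5
F=7: ŷ = 1.4 + 7.5·7 = 53.9; r = 54.9 − 53.9 = 1
F=8: ŷ = 1.4 + 7.5·8 = 61.4; r = 64.4 − 61.4 = 3
F=11: ŷ = 1.4 + 7.5·11 = 83.9; r = 82.9 − 83.9 = -1
Largest |r| is 5 at F = 6, residual -5.

F = 6, r = -5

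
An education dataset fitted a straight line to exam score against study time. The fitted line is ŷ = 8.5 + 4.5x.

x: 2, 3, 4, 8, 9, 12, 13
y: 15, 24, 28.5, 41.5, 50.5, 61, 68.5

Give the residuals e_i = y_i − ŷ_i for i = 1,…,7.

x=2: ŷ = 8.5 + 4.5·2 = 17.5; e = 15 − 17.5 = -2.5
x=3: ŷ = 8.5 + 4.5·3 = 22; e = 24 − 22 = 2
x=4: ŷ = 8.5 + 4.5·4 = 26.5; e = 28.5 − 26.5 = 2
x=8: ŷ = 8.5 + 4.5·8 = 44.5; e = 41.5 − 44.5 = -3
x=9: ŷ = 8.5 + 4.5·9 = 49; e = 50.5 − 49 = 1.5
x=12: ŷ = 8.5 + 4.5·12 = 62.5; e = 61 − 62.5 = -1.5
x=13: ŷ = 8.5 + 4.5·13 = 67; e = 68.5 − 67 = 1.5

-2.5, 2, 2, -3, 1.5, -1.5, 1.5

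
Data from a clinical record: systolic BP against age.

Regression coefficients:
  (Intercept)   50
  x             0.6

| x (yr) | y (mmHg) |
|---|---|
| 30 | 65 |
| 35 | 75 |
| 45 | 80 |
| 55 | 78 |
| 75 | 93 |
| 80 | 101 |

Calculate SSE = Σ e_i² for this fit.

x=30: ŷ = 50 + 0.6·30 = 68; e = 65 − 68 = -3
x=35: ŷ = 50 + 0.6·35 = 71; e = 75 − 71 = 4
x=45: ŷ = 50 + 0.6·45 = 77; e = 80 − 77 = 3
x=55: ŷ = 50 + 0.6·55 = 83; e = 78 − 83 = -5
x=75: ŷ = 50 + 0.6·75 = 95; e = 93 − 95 = -2
x=80: ŷ = 50 + 0.6·80 = 98; e = 101 − 98 = 3
SSE = 9 + 16 + 9 + 25 + 4 + 9 = 72

SSE = 72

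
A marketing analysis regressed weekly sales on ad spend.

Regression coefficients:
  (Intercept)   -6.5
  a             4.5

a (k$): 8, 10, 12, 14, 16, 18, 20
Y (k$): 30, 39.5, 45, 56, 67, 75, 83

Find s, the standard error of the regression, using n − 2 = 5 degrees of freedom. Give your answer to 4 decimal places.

s = 1.4491

a=8: Ŷ = -6.5 + 4.5·8 = 29.5; r = 30 − 29.5 = 0.5
a=10: Ŷ = -6.5 + 4.5·10 = 38.5; r = 39.5 − 38.5 = 1
a=12: Ŷ = -6.5 + 4.5·12 = 47.5; r = 45 − 47.5 = -2.5
a=14: Ŷ = -6.5 + 4.5·14 = 56.5; r = 56 − 56.5 = -0.5
a=16: Ŷ = -6.5 + 4.5·16 = 65.5; r = 67 − 65.5 = 1.5
a=18: Ŷ = -6.5 + 4.5·18 = 74.5; r = 75 − 74.5 = 0.5
a=20: Ŷ = -6.5 + 4.5·20 = 83.5; r = 83 − 83.5 = -0.5
SSE = 0.25 + 1 + 6.25 + 0.25 + 2.25 + 0.25 + 0.25 = 10.5
s = √(10.5/5) = √2.1 ≈ 1.4491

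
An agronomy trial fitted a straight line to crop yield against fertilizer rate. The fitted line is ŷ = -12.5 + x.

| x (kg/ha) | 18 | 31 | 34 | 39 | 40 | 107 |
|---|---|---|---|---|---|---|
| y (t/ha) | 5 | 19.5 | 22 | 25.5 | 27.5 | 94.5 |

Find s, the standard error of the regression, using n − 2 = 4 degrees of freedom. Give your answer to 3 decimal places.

s = 0.791

x=18: ŷ = -12.5 + 18 = 5.5; e = 5 − 5.5 = -0.5
x=31: ŷ = -12.5 + 31 = 18.5; e = 19.5 − 18.5 = 1
x=34: ŷ = -12.5 + 34 = 21.5; e = 22 − 21.5 = 0.5
x=39: ŷ = -12.5 + 39 = 26.5; e = 25.5 − 26.5 = -1
x=40: ŷ = -12.5 + 40 = 27.5; e = 27.5 − 27.5 = 0
x=107: ŷ = -12.5 + 107 = 94.5; e = 94.5 − 94.5 = 0
SSE = 0.25 + 1 + 0.25 + 1 + 0 + 0 = 2.5
s = √(2.5/4) = √0.625 ≈ 0.791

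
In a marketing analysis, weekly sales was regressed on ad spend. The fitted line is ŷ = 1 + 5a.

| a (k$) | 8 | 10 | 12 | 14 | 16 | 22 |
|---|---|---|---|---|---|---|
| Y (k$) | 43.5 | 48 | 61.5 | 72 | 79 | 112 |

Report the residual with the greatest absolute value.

e = -3

a=8: ŷ = 1 + 5·8 = 41; e = 43.5 − 41 = 2.5
a=10: ŷ = 1 + 5·10 = 51; e = 48 − 51 = -3
a=12: ŷ = 1 + 5·12 = 61; e = 61.5 − 61 = 0.5
a=14: ŷ = 1 + 5·14 = 71; e = 72 − 71 = 1
a=16: ŷ = 1 + 5·16 = 81; e = 79 − 81 = -2
a=22: ŷ = 1 + 5·22 = 111; e = 112 − 111 = 1
Largest |e| is 3 at a = 10, residual -3.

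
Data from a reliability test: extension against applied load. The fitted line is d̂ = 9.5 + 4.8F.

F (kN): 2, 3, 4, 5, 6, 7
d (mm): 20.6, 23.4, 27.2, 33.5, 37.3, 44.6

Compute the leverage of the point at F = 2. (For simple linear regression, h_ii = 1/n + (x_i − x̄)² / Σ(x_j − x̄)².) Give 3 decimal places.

h = 0.524

F̄ = (2 + 3 + 4 + 5 + 6 + 7)/6 = 4.5
Σ(F − F̄)² = 6.25 + 2.25 + 0.25 + 0.25 + 2.25 + 6.25 = 17.5
h = 1/6 + (-2.5)²/17.5 = 0.166667 + 0.357143 = 0.524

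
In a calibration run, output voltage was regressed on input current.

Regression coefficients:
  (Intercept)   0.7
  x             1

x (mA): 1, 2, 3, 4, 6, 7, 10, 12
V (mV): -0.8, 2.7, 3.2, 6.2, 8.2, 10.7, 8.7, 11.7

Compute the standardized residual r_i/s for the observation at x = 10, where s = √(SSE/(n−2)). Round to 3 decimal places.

-0.980

x=1: V̂ = 0.7 + 1 = 1.7; r = -0.8 − 1.7 = -2.5
x=2: V̂ = 0.7 + 2 = 2.7; r = 2.7 − 2.7 = 0
x=3: V̂ = 0.7 + 3 = 3.7; r = 3.2 − 3.7 = -0.5
x=4: V̂ = 0.7 + 4 = 4.7; r = 6.2 − 4.7 = 1.5
x=6: V̂ = 0.7 + 6 = 6.7; r = 8.2 − 6.7 = 1.5
x=7: V̂ = 0.7 + 7 = 7.7; r = 10.7 − 7.7 = 3
x=10: V̂ = 0.7 + 10 = 10.7; r = 8.7 − 10.7 = -2
x=12: V̂ = 0.7 + 12 = 12.7; r = 11.7 − 12.7 = -1
SSE = 6.25 + 0 + 0.25 + 2.25 + 2.25 + 9 + 4 + 1 = 25
s = √(25/6) = 2.04124
r/s = -2 / 2.04124 = -0.980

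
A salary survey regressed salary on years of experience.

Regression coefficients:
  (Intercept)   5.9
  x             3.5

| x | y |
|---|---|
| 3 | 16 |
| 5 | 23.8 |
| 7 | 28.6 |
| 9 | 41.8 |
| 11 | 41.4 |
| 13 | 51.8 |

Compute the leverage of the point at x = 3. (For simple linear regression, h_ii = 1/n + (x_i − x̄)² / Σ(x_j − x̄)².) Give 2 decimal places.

h = 0.52

x̄ = (3 + 5 + 7 + 9 + 11 + 13)/6 = 8
Σ(x − x̄)² = 25 + 9 + 1 + 1 + 9 + 25 = 70
h = 1/6 + (-5)²/70 = 0.166667 + 0.357143 = 0.52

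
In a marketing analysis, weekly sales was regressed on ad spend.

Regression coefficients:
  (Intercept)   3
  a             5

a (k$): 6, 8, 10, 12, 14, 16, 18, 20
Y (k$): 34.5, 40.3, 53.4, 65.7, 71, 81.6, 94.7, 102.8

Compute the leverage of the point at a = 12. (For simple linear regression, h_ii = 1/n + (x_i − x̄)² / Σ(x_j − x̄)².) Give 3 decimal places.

ā = (6 + 8 + 10 + 12 + 14 + 16 + 18 + 20)/8 = 13
Σ(a − ā)² = 49 + 25 + 9 + 1 + 1 + 9 + 25 + 49 = 168
h = 1/8 + (-1)²/168 = 0.125 + 0.00595238 = 0.131

h = 0.131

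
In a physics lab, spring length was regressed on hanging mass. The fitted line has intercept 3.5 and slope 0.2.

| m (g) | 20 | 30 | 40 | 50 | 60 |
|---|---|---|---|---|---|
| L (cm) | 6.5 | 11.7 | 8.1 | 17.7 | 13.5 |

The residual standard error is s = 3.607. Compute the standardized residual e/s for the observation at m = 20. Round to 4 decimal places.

L̂ = 3.5 + 0.2·20 = 7.5
e = 6.5 − 7.5 = -1
e/s = -1 / 3.607 = -0.2772

-0.2772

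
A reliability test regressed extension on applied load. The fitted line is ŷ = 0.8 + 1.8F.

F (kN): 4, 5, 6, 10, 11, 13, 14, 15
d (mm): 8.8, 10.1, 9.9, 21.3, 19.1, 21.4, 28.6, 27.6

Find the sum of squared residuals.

SSE = 26.76

F=4: ŷ = 0.8 + 1.8·4 = 8; e = 8.8 − 8 = 0.8
F=5: ŷ = 0.8 + 1.8·5 = 9.8; e = 10.1 − 9.8 = 0.3
F=6: ŷ = 0.8 + 1.8·6 = 11.6; e = 9.9 − 11.6 = -1.7
F=10: ŷ = 0.8 + 1.8·10 = 18.8; e = 21.3 − 18.8 = 2.5
F=11: ŷ = 0.8 + 1.8·11 = 20.6; e = 19.1 − 20.6 = -1.5
F=13: ŷ = 0.8 + 1.8·13 = 24.2; e = 21.4 − 24.2 = -2.8
F=14: ŷ = 0.8 + 1.8·14 = 26; e = 28.6 − 26 = 2.6
F=15: ŷ = 0.8 + 1.8·15 = 27.8; e = 27.6 − 27.8 = -0.2
SSE = 0.64 + 0.09 + 2.89 + 6.25 + 2.25 + 7.84 + 6.76 + 0.04 = 26.76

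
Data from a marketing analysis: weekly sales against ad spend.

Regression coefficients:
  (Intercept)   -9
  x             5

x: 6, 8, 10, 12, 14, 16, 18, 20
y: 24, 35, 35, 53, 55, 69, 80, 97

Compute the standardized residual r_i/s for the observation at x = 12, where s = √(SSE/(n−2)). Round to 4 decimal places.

x=6: ŷ = -9 + 5·6 = 21; r = 24 − 21 = 3
x=8: ŷ = -9 + 5·8 = 31; r = 35 − 31 = 4
x=10: ŷ = -9 + 5·10 = 41; r = 35 − 41 = -6
x=12: ŷ = -9 + 5·12 = 51; r = 53 − 51 = 2
x=14: ŷ = -9 + 5·14 = 61; r = 55 − 61 = -6
x=16: ŷ = -9 + 5·16 = 71; r = 69 − 71 = -2
x=18: ŷ = -9 + 5·18 = 81; r = 80 − 81 = -1
x=20: ŷ = -9 + 5·20 = 91; r = 97 − 91 = 6
SSE = 9 + 16 + 36 + 4 + 36 + 4 + 1 + 36 = 142
s = √(142/6) = 4.86484
r/s = 2 / 4.86484 = 0.4111

0.4111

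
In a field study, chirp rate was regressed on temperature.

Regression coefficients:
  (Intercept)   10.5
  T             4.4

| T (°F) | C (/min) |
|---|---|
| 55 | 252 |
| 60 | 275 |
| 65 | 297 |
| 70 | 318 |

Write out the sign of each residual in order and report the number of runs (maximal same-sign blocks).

T=55: Ĉ = 10.5 + 4.4·55 = 252.5; r = 252 − 252.5 = -0.5
T=60: Ĉ = 10.5 + 4.4·60 = 274.5; r = 275 − 274.5 = 0.5
T=65: Ĉ = 10.5 + 4.4·65 = 296.5; r = 297 − 296.5 = 0.5
T=70: Ĉ = 10.5 + 4.4·70 = 318.5; r = 318 − 318.5 = -0.5
Signs: − + + −
Runs: −×1, +×2, −×1 → 3

3 runs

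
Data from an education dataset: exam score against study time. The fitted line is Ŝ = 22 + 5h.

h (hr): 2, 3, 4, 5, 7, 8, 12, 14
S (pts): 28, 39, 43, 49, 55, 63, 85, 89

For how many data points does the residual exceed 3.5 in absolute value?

h=2: Ŝ = 22 + 5·2 = 32; r = 28 − 32 = -4
h=3: Ŝ = 22 + 5·3 = 37; r = 39 − 37 = 2
h=4: Ŝ = 22 + 5·4 = 42; r = 43 − 42 = 1
h=5: Ŝ = 22 + 5·5 = 47; r = 49 − 47 = 2
h=7: Ŝ = 22 + 5·7 = 57; r = 55 − 57 = -2
h=8: Ŝ = 22 + 5·8 = 62; r = 63 − 62 = 1
h=12: Ŝ = 22 + 5·12 = 82; r = 85 − 82 = 3
h=14: Ŝ = 22 + 5·14 = 92; r = 89 − 92 = -3
|r| > 3.5: h=2 (|r|=4) → 1

1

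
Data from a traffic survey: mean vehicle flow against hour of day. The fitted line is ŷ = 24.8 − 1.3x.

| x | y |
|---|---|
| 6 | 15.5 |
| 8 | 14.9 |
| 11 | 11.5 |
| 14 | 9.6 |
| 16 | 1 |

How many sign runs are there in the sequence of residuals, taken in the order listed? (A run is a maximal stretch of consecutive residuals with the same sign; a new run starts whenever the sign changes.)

3 runs

x=6: ŷ = 24.8 − 1.3·6 = 17; e = 15.5 − 17 = -1.5
x=8: ŷ = 24.8 − 1.3·8 = 14.4; e = 14.9 − 14.4 = 0.5
x=11: ŷ = 24.8 − 1.3·11 = 10.5; e = 11.5 − 10.5 = 1
x=14: ŷ = 24.8 − 1.3·14 = 6.6; e = 9.6 − 6.6 = 3
x=16: ŷ = 24.8 − 1.3·16 = 4; e = 1 − 4 = -3
Signs: − + + + −
Runs: −×1, +×3, −×1 → 3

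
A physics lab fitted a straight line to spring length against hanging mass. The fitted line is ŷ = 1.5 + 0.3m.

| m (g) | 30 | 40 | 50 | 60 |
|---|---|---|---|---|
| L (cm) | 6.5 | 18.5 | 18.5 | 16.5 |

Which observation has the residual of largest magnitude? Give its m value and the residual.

m = 40, e = 5

m=30: ŷ = 1.5 + 0.3·30 = 10.5; e = 6.5 − 10.5 = -4
m=40: ŷ = 1.5 + 0.3·40 = 13.5; e = 18.5 − 13.5 = 5
m=50: ŷ = 1.5 + 0.3·50 = 16.5; e = 18.5 − 16.5 = 2
m=60: ŷ = 1.5 + 0.3·60 = 19.5; e = 16.5 − 19.5 = -3
Largest |e| is 5 at m = 40, residual 5.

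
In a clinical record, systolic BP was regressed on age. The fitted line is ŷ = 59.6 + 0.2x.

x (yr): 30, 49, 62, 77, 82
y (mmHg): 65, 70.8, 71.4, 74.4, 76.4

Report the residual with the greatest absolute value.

e = 1.4

x=30: ŷ = 59.6 + 0.2·30 = 65.6; e = 65 − 65.6 = -0.6
x=49: ŷ = 59.6 + 0.2·49 = 69.4; e = 70.8 − 69.4 = 1.4
x=62: ŷ = 59.6 + 0.2·62 = 72; e = 71.4 − 72 = -0.6
x=77: ŷ = 59.6 + 0.2·77 = 75; e = 74.4 − 75 = -0.6
x=82: ŷ = 59.6 + 0.2·82 = 76; e = 76.4 − 76 = 0.4
Largest |e| is 1.4 at x = 49, residual 1.4.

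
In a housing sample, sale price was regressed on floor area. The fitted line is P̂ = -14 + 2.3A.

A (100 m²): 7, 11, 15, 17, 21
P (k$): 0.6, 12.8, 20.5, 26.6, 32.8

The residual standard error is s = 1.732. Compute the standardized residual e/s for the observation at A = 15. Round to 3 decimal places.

P̂ = -14 + 2.3·15 = 20.5
e = 20.5 − 20.5 = 0
e/s = 0 / 1.732 = 0.000

0.000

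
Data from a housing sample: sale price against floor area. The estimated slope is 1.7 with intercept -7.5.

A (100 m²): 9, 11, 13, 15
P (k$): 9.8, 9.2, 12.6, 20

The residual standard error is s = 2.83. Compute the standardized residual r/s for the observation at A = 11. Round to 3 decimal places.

P̂ = -7.5 + 1.7·11 = 11.2
r = 9.2 − 11.2 = -2
r/s = -2 / 2.83 = -0.707

-0.707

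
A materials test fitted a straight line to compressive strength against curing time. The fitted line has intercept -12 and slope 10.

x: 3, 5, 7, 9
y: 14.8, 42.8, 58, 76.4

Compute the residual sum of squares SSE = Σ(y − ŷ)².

SSE = 35.84

x=3: ŷ = -12 + 10·3 = 18; e = 14.8 − 18 = -3.2
x=5: ŷ = -12 + 10·5 = 38; e = 42.8 − 38 = 4.8
x=7: ŷ = -12 + 10·7 = 58; e = 58 − 58 = 0
x=9: ŷ = -12 + 10·9 = 78; e = 76.4 − 78 = -1.6
SSE = 10.24 + 23.04 + 0 + 2.56 = 35.84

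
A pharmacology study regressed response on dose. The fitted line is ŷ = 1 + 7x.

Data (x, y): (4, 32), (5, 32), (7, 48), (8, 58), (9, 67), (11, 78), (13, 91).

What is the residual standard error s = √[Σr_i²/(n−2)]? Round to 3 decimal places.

x=4: ŷ = 1 + 7·4 = 29; r = 32 − 29 = 3
x=5: ŷ = 1 + 7·5 = 36; r = 32 − 36 = -4
x=7: ŷ = 1 + 7·7 = 50; r = 48 − 50 = -2
x=8: ŷ = 1 + 7·8 = 57; r = 58 − 57 = 1
x=9: ŷ = 1 + 7·9 = 64; r = 67 − 64 = 3
x=11: ŷ = 1 + 7·11 = 78; r = 78 − 78 = 0
x=13: ŷ = 1 + 7·13 = 92; r = 91 − 92 = -1
SSE = 9 + 16 + 4 + 1 + 9 + 0 + 1 = 40
s = √(40/5) = √8 ≈ 2.828

s = 2.828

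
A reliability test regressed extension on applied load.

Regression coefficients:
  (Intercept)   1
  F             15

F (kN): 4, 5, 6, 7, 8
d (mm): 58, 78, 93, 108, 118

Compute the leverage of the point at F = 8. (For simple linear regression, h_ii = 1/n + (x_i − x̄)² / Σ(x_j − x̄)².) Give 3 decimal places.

h = 0.600

F̄ = (4 + 5 + 6 + 7 + 8)/5 = 6
Σ(F − F̄)² = 4 + 1 + 0 + 1 + 4 = 10
h = 1/5 + (2)²/10 = 0.2 + 0.4 = 0.600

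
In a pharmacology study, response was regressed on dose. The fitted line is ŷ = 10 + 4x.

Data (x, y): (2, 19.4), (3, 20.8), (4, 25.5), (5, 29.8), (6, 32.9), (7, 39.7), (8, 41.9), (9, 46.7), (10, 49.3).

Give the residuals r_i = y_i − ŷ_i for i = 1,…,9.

1.4, -1.2, -0.5, -0.2, -1.1, 1.7, -0.1, 0.7, -0.7

x=2: ŷ = 10 + 4·2 = 18; r = 19.4 − 18 = 1.4
x=3: ŷ = 10 + 4·3 = 22; r = 20.8 − 22 = -1.2
x=4: ŷ = 10 + 4·4 = 26; r = 25.5 − 26 = -0.5
x=5: ŷ = 10 + 4·5 = 30; r = 29.8 − 30 = -0.2
x=6: ŷ = 10 + 4·6 = 34; r = 32.9 − 34 = -1.1
x=7: ŷ = 10 + 4·7 = 38; r = 39.7 − 38 = 1.7
x=8: ŷ = 10 + 4·8 = 42; r = 41.9 − 42 = -0.1
x=9: ŷ = 10 + 4·9 = 46; r = 46.7 − 46 = 0.7
x=10: ŷ = 10 + 4·10 = 50; r = 49.3 − 50 = -0.7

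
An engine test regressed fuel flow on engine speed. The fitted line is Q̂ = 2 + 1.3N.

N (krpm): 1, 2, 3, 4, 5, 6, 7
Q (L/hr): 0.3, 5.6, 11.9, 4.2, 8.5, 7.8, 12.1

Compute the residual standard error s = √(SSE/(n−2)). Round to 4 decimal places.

s = 3.4641

N=1: Q̂ = 2 + 1.3·1 = 3.3; r = 0.3 − 3.3 = -3
N=2: Q̂ = 2 + 1.3·2 = 4.6; r = 5.6 − 4.6 = 1
N=3: Q̂ = 2 + 1.3·3 = 5.9; r = 11.9 − 5.9 = 6
N=4: Q̂ = 2 + 1.3·4 = 7.2; r = 4.2 − 7.2 = -3
N=5: Q̂ = 2 + 1.3·5 = 8.5; r = 8.5 − 8.5 = 0
N=6: Q̂ = 2 + 1.3·6 = 9.8; r = 7.8 − 9.8 = -2
N=7: Q̂ = 2 + 1.3·7 = 11.1; r = 12.1 − 11.1 = 1
SSE = 9 + 1 + 36 + 9 + 0 + 4 + 1 = 60
s = √(60/5) = √12 ≈ 3.4641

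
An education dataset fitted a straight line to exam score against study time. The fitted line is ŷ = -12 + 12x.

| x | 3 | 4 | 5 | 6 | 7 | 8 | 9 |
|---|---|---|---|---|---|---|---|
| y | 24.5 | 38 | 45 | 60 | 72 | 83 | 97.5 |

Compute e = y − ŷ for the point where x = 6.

ŷ = -12 + 12·6 = 60
e = 60 − 60 = 0

e = 0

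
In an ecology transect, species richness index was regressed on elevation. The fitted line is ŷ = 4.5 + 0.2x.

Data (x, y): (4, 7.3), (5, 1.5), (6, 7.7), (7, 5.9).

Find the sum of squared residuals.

x=4: ŷ = 4.5 + 0.2·4 = 5.3; e = 7.3 − 5.3 = 2
x=5: ŷ = 4.5 + 0.2·5 = 5.5; e = 1.5 − 5.5 = -4
x=6: ŷ = 4.5 + 0.2·6 = 5.7; e = 7.7 − 5.7 = 2
x=7: ŷ = 4.5 + 0.2·7 = 5.9; e = 5.9 − 5.9 = 0
SSE = 4 + 16 + 4 + 0 = 24

SSE = 24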